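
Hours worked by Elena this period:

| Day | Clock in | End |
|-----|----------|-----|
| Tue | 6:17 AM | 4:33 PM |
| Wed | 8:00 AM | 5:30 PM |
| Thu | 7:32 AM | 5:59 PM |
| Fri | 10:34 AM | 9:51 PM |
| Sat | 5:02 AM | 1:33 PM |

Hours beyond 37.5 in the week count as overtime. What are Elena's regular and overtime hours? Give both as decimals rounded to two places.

Tue: 6:17 AM–4:33 PM = 10 h 16 min
Wed: 8:00 AM–5:30 PM = 9 h 30 min
Thu: 7:32 AM–5:59 PM = 10 h 27 min
Fri: 10:34 AM–9:51 PM = 11 h 17 min
Sat: 5:02 AM–1:33 PM = 8 h 31 min
Total worked: 50 h 1 min = 50.02 h.
Threshold 37.5 h → overtime 12 h 31 min, regular 37 h 30 min.

Regular 37.50 hours, overtime 12.52 hours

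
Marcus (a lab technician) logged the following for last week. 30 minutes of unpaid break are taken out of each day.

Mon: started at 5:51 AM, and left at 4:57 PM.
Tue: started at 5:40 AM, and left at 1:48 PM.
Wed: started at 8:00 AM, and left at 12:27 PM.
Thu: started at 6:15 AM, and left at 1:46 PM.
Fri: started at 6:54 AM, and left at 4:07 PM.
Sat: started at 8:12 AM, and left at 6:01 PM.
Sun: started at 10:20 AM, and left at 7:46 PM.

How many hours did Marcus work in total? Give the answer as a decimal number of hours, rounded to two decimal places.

56.17 hours

Mon: 5:51 AM–4:57 PM = 11 h 6 min; less 30 min break → 10 h 36 min
Tue: 5:40 AM–1:48 PM = 8 h 8 min; less 30 min break → 7 h 38 min
Wed: 8:00 AM–12:27 PM = 4 h 27 min; less 30 min break → 3 h 57 min
Thu: 6:15 AM–1:46 PM = 7 h 31 min; less 30 min break → 7 h 1 min
Fri: 6:54 AM–4:07 PM = 9 h 13 min; less 30 min break → 8 h 43 min
Sat: 8:12 AM–6:01 PM = 9 h 49 min; less 30 min break → 9 h 19 min
Sun: 10:20 AM–7:46 PM = 9 h 26 min; less 30 min break → 8 h 56 min
Total: 10 h 36 min + 7 h 38 min + 3 h 57 min + 7 h 1 min + 8 h 43 min + 9 h 19 min + 8 h 56 min = 56 h 10 min.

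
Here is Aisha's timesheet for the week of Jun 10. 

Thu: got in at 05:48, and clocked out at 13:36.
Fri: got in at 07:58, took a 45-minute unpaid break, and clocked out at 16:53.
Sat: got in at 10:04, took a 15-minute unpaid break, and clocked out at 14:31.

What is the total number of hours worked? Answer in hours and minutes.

Thu: 05:48–13:36 = 7 h 48 min
Fri: 07:58–16:53 = 8 h 55 min; less 45 min break → 8 h 10 min
Sat: 10:04–14:31 = 4 h 27 min; less 15 min break → 4 h 12 min
Total: 7 h 48 min + 8 h 10 min + 4 h 12 min = 20 h 10 min.

20 h 10 min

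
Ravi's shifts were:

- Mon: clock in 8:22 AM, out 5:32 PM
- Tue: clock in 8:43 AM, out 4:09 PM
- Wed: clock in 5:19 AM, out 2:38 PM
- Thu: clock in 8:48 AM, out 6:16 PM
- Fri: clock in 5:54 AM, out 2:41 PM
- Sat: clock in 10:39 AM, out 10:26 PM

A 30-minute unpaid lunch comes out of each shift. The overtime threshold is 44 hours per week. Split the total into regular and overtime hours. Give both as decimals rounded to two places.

Regular 44.00 hours, overtime 8.95 hours

Mon: 8:22 AM–5:32 PM = 9 h 10 min; less 30 min break → 8 h 40 min
Tue: 8:43 AM–4:09 PM = 7 h 26 min; less 30 min break → 6 h 56 min
Wed: 5:19 AM–2:38 PM = 9 h 19 min; less 30 min break → 8 h 49 min
Thu: 8:48 AM–6:16 PM = 9 h 28 min; less 30 min break → 8 h 58 min
Fri: 5:54 AM–2:41 PM = 8 h 47 min; less 30 min break → 8 h 17 min
Sat: 10:39 AM–10:26 PM = 11 h 47 min; less 30 min break → 11 h 17 min
Total worked: 52 h 57 min = 52.95 h.
Threshold 44 h → overtime 8 h 57 min, regular 44 h 0 min.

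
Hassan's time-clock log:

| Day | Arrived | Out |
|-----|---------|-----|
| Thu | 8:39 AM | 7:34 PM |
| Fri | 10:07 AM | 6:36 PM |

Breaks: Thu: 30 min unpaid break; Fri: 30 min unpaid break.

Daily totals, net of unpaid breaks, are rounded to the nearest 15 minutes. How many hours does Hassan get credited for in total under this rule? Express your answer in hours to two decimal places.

18.50 hours

Thu: 8:39 AM–7:34 PM = 10 h 55 min − 30 min = 10 h 25 min → rounds to 10 h 30 min
Fri: 10:07 AM–6:36 PM = 8 h 29 min − 30 min = 7 h 59 min → rounds to 8 h 0 min
Total credited: 18 h 30 min.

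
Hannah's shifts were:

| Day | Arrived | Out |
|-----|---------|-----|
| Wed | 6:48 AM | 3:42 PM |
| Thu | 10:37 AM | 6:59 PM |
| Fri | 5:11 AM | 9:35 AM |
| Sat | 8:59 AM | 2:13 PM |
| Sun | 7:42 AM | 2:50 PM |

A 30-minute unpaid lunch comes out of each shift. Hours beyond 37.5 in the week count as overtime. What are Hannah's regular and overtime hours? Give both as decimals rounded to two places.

Regular 31.53 hours, overtime 0.00 hours

Wed: 6:48 AM–3:42 PM = 8 h 54 min; less 30 min break → 8 h 24 min
Thu: 10:37 AM–6:59 PM = 8 h 22 min; less 30 min break → 7 h 52 min
Fri: 5:11 AM–9:35 AM = 4 h 24 min; less 30 min break → 3 h 54 min
Sat: 8:59 AM–2:13 PM = 5 h 14 min; less 30 min break → 4 h 44 min
Sun: 7:42 AM–2:50 PM = 7 h 8 min; less 30 min break → 6 h 38 min
Total worked: 31 h 32 min = 31.53 h.
Threshold 37.5 h → overtime 0 h 0 min, regular 31 h 32 min.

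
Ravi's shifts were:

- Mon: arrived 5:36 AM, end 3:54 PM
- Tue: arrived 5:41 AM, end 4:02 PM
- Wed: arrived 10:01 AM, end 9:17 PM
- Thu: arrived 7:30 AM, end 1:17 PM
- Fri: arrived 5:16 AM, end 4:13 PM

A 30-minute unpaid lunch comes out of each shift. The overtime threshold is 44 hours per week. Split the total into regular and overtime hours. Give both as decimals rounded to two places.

Regular 44.00 hours, overtime 2.15 hours

Mon: 5:36 AM–3:54 PM = 10 h 18 min; less 30 min break → 9 h 48 min
Tue: 5:41 AM–4:02 PM = 10 h 21 min; less 30 min break → 9 h 51 min
Wed: 10:01 AM–9:17 PM = 11 h 16 min; less 30 min break → 10 h 46 min
Thu: 7:30 AM–1:17 PM = 5 h 47 min; less 30 min break → 5 h 17 min
Fri: 5:16 AM–4:13 PM = 10 h 57 min; less 30 min break → 10 h 27 min
Total worked: 46 h 9 min = 46.15 h.
Threshold 44 h → overtime 2 h 9 min, regular 44 h 0 min.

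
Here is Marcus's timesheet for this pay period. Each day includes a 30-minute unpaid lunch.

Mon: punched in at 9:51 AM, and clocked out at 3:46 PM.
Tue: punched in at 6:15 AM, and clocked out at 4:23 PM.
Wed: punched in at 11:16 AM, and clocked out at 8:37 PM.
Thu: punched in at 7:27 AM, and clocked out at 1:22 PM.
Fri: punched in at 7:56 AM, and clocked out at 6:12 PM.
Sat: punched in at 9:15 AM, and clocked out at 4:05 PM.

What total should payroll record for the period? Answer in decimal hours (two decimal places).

45.42 hours

Mon: 9:51 AM–3:46 PM = 5 h 55 min; less 30 min break → 5 h 25 min
Tue: 6:15 AM–4:23 PM = 10 h 8 min; less 30 min break → 9 h 38 min
Wed: 11:16 AM–8:37 PM = 9 h 21 min; less 30 min break → 8 h 51 min
Thu: 7:27 AM–1:22 PM = 5 h 55 min; less 30 min break → 5 h 25 min
Fri: 7:56 AM–6:12 PM = 10 h 16 min; less 30 min break → 9 h 46 min
Sat: 9:15 AM–4:05 PM = 6 h 50 min; less 30 min break → 6 h 20 min
Total: 5 h 25 min + 9 h 38 min + 8 h 51 min + 5 h 25 min + 9 h 46 min + 6 h 20 min = 45 h 25 min.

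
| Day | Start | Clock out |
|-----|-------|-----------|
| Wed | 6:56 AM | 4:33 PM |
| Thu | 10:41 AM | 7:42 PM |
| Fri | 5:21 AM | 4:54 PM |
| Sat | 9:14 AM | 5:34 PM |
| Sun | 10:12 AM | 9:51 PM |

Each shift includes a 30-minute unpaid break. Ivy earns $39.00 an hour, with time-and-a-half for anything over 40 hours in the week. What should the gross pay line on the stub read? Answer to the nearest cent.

Wed: 6:56 AM–4:33 PM = 9 h 37 min; less 30 min break → 9 h 7 min
Thu: 10:41 AM–7:42 PM = 9 h 1 min; less 30 min break → 8 h 31 min
Fri: 5:21 AM–4:54 PM = 11 h 33 min; less 30 min break → 11 h 3 min
Sat: 9:14 AM–5:34 PM = 8 h 20 min; less 30 min break → 7 h 50 min
Sun: 10:12 AM–9:51 PM = 11 h 39 min; less 30 min break → 11 h 9 min
Total worked: 47 h 40 min = 2860 min.
Regular 40 h 0 min = 2400 min at $39.00/h; overtime 7 h 40 min = 460 min at $58.50/h.
Pay = (2400 × $39.00 + 460 × $58.50) ÷ 60 = $2008.50.

$2008.50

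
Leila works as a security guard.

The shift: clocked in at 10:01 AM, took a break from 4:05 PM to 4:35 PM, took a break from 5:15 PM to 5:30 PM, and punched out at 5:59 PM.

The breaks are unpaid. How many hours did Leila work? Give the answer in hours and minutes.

7 h 13 min

The shift: 10:01 AM–5:59 PM = 7 h 58 min; less 45 min break → 7 h 13 min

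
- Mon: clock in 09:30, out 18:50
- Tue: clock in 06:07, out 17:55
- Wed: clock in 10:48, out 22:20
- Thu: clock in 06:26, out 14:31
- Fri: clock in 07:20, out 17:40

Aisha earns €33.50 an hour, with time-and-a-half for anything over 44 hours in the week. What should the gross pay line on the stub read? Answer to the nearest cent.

€1829.94

Mon: 09:30–18:50 = 9 h 20 min
Tue: 06:07–17:55 = 11 h 48 min
Wed: 10:48–22:20 = 11 h 32 min
Thu: 06:26–14:31 = 8 h 5 min
Fri: 07:20–17:40 = 10 h 20 min
Total worked: 51 h 5 min = 3065 min.
Regular 44 h 0 min = 2640 min at €33.50/h; overtime 7 h 5 min = 425 min at €50.25/h.
Pay = (2640 × €33.50 + 425 × €50.25) ÷ 60 = €1829.94.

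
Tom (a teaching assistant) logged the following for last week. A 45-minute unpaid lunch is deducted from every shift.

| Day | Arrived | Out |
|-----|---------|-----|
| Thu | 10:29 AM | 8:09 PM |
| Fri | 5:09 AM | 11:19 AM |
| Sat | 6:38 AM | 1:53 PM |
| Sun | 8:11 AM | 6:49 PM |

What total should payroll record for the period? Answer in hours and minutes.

Thu: 10:29 AM–8:09 PM = 9 h 40 min; less 45 min break → 8 h 55 min
Fri: 5:09 AM–11:19 AM = 6 h 10 min; less 45 min break → 5 h 25 min
Sat: 6:38 AM–1:53 PM = 7 h 15 min; less 45 min break → 6 h 30 min
Sun: 8:11 AM–6:49 PM = 10 h 38 min; less 45 min break → 9 h 53 min
Total: 8 h 55 min + 5 h 25 min + 6 h 30 min + 9 h 53 min = 30 h 43 min.

30 h 43 min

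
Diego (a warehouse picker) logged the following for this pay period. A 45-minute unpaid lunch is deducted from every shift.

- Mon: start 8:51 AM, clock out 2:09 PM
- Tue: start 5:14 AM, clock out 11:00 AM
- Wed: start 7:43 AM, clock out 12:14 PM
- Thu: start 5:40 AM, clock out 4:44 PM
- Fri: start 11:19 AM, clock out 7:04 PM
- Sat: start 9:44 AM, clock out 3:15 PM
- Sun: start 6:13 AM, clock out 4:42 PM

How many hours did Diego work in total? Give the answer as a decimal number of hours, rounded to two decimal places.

45.15 hours

Mon: 8:51 AM–2:09 PM = 5 h 18 min; less 45 min break → 4 h 33 min
Tue: 5:14 AM–11:00 AM = 5 h 46 min; less 45 min break → 5 h 1 min
Wed: 7:43 AM–12:14 PM = 4 h 31 min; less 45 min break → 3 h 46 min
Thu: 5:40 AM–4:44 PM = 11 h 4 min; less 45 min break → 10 h 19 min
Fri: 11:19 AM–7:04 PM = 7 h 45 min; less 45 min break → 7 h 0 min
Sat: 9:44 AM–3:15 PM = 5 h 31 min; less 45 min break → 4 h 46 min
Sun: 6:13 AM–4:42 PM = 10 h 29 min; less 45 min break → 9 h 44 min
Total: 4 h 33 min + 5 h 1 min + 3 h 46 min + 10 h 19 min + 7 h 0 min + 4 h 46 min + 9 h 44 min = 45 h 9 min.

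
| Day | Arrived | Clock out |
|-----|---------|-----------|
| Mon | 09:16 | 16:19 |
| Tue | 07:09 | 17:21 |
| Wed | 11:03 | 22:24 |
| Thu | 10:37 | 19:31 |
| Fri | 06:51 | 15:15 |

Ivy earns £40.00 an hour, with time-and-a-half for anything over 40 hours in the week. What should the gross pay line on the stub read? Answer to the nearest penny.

Mon: 09:16–16:19 = 7 h 3 min
Tue: 07:09–17:21 = 10 h 12 min
Wed: 11:03–22:24 = 11 h 21 min
Thu: 10:37–19:31 = 8 h 54 min
Fri: 06:51–15:15 = 8 h 24 min
Total worked: 45 h 54 min = 2754 min.
Regular 40 h 0 min = 2400 min at £40.00/h; overtime 5 h 54 min = 354 min at £60.00/h.
Pay = (2400 × £40.00 + 354 × £60.00) ÷ 60 = £1954.00.

£1954.00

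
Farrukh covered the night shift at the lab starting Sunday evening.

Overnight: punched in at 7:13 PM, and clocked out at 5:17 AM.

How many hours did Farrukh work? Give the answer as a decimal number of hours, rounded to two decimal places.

10.07 hours

Overnight: 7:13 PM → midnight = 4 h 47 min; midnight → 5:17 AM = 5 h 17 min; span 10 h 4 min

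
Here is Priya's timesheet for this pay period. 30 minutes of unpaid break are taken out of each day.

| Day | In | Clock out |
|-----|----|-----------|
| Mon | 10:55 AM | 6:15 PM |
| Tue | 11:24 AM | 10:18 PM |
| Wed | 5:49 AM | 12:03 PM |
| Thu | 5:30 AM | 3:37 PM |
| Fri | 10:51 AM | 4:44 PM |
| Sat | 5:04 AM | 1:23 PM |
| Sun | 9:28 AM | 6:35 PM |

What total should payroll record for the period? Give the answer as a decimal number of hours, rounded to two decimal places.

Mon: 10:55 AM–6:15 PM = 7 h 20 min; less 30 min break → 6 h 50 min
Tue: 11:24 AM–10:18 PM = 10 h 54 min; less 30 min break → 10 h 24 min
Wed: 5:49 AM–12:03 PM = 6 h 14 min; less 30 min break → 5 h 44 min
Thu: 5:30 AM–3:37 PM = 10 h 7 min; less 30 min break → 9 h 37 min
Fri: 10:51 AM–4:44 PM = 5 h 53 min; less 30 min break → 5 h 23 min
Sat: 5:04 AM–1:23 PM = 8 h 19 min; less 30 min break → 7 h 49 min
Sun: 9:28 AM–6:35 PM = 9 h 7 min; less 30 min break → 8 h 37 min
Total: 6 h 50 min + 10 h 24 min + 5 h 44 min + 9 h 37 min + 5 h 23 min + 7 h 49 min + 8 h 37 min = 54 h 24 min.

54.40 hours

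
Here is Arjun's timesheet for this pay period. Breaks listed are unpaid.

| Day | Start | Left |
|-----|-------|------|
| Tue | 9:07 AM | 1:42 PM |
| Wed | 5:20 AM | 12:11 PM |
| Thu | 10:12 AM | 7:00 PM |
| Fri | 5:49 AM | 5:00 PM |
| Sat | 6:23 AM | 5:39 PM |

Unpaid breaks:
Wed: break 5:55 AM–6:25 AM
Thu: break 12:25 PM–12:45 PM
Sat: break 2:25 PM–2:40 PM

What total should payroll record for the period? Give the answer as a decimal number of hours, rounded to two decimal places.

Tue: 9:07 AM–1:42 PM = 4 h 35 min
Wed: 5:20 AM–12:11 PM = 6 h 51 min; less 30 min break → 6 h 21 min
Thu: 10:12 AM–7:00 PM = 8 h 48 min; less 20 min break → 8 h 28 min
Fri: 5:49 AM–5:00 PM = 11 h 11 min
Sat: 6:23 AM–5:39 PM = 11 h 16 min; less 15 min break → 11 h 1 min
Total: 4 h 35 min + 6 h 21 min + 8 h 28 min + 11 h 11 min + 11 h 1 min = 41 h 36 min.

41.60 hours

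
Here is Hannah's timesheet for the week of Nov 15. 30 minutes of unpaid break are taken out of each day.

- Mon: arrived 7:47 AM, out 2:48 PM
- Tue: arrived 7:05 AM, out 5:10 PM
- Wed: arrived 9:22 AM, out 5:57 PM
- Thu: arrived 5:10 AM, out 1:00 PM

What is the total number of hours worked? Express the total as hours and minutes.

Mon: 7:47 AM–2:48 PM = 7 h 1 min; less 30 min break → 6 h 31 min
Tue: 7:05 AM–5:10 PM = 10 h 5 min; less 30 min break → 9 h 35 min
Wed: 9:22 AM–5:57 PM = 8 h 35 min; less 30 min break → 8 h 5 min
Thu: 5:10 AM–1:00 PM = 7 h 50 min; less 30 min break → 7 h 20 min
Total: 6 h 31 min + 9 h 35 min + 8 h 5 min + 7 h 20 min = 31 h 31 min.

31 h 31 min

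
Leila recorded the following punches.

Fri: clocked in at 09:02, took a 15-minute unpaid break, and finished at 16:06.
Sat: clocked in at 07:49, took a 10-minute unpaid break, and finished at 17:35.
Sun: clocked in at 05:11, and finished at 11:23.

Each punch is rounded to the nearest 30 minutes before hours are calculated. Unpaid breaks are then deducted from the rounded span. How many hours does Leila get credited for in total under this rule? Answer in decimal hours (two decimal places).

22.58 hours

Fri: in 09:02→09:00, out 16:06→16:00; 7 h 0 min − 15 min = 6 h 45 min
Sat: in 07:49→08:00, out 17:35→17:30; 9 h 30 min − 10 min = 9 h 20 min
Sun: in 05:11→05:00, out 11:23→11:30; 6 h 30 min
Total credited: 22 h 35 min.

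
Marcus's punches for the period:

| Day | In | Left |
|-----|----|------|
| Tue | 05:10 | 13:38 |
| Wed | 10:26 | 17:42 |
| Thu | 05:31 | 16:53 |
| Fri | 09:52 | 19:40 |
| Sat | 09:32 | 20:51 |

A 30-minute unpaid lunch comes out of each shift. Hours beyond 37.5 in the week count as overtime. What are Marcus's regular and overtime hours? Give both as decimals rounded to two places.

Tue: 05:10–13:38 = 8 h 28 min; less 30 min break → 7 h 58 min
Wed: 10:26–17:42 = 7 h 16 min; less 30 min break → 6 h 46 min
Thu: 05:31–16:53 = 11 h 22 min; less 30 min break → 10 h 52 min
Fri: 09:52–19:40 = 9 h 48 min; less 30 min break → 9 h 18 min
Sat: 09:32–20:51 = 11 h 19 min; less 30 min break → 10 h 49 min
Total worked: 45 h 43 min = 45.72 h.
Threshold 37.5 h → overtime 8 h 13 min, regular 37 h 30 min.

Regular 37.50 hours, overtime 8.22 hours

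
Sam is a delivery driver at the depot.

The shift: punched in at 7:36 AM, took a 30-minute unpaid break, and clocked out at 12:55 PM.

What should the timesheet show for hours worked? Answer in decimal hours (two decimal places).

4.82 hours

The shift: 7:36 AM–12:55 PM = 5 h 19 min; less 30 min break → 4 h 49 min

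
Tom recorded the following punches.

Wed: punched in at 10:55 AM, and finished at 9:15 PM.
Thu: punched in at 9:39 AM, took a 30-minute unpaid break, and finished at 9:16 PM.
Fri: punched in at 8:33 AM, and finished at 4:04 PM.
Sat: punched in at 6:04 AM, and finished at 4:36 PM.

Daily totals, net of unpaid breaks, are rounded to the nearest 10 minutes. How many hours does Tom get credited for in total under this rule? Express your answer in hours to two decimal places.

39.50 hours

Wed: 10:55 AM–9:15 PM = 10 h 20 min → rounds to 10 h 20 min
Thu: 9:39 AM–9:16 PM = 11 h 37 min − 30 min = 11 h 7 min → rounds to 11 h 10 min
Fri: 8:33 AM–4:04 PM = 7 h 31 min → rounds to 7 h 30 min
Sat: 6:04 AM–4:36 PM = 10 h 32 min → rounds to 10 h 30 min
Total credited: 39 h 30 min.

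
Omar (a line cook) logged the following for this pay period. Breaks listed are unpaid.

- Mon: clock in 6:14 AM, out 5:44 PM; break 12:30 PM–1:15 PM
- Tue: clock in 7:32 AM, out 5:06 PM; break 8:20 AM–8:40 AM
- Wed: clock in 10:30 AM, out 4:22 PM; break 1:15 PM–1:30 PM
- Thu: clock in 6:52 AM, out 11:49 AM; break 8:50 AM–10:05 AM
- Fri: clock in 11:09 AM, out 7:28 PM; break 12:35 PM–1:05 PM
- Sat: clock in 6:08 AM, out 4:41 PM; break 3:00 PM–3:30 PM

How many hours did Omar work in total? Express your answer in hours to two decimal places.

Mon: 6:14 AM–5:44 PM = 11 h 30 min; less 45 min break → 10 h 45 min
Tue: 7:32 AM–5:06 PM = 9 h 34 min; less 20 min break → 9 h 14 min
Wed: 10:30 AM–4:22 PM = 5 h 52 min; less 15 min break → 5 h 37 min
Thu: 6:52 AM–11:49 AM = 4 h 57 min; less 75 min break → 3 h 42 min
Fri: 11:09 AM–7:28 PM = 8 h 19 min; less 30 min break → 7 h 49 min
Sat: 6:08 AM–4:41 PM = 10 h 33 min; less 30 min break → 10 h 3 min
Total: 10 h 45 min + 9 h 14 min + 5 h 37 min + 3 h 42 min + 7 h 49 min + 10 h 3 min = 47 h 10 min.

47.17 hours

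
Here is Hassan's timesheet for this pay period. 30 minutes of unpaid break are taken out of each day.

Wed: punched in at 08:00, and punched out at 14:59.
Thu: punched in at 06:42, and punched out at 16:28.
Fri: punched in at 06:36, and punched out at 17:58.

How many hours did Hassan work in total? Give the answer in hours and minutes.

Wed: 08:00–14:59 = 6 h 59 min; less 30 min break → 6 h 29 min
Thu: 06:42–16:28 = 9 h 46 min; less 30 min break → 9 h 16 min
Fri: 06:36–17:58 = 11 h 22 min; less 30 min break → 10 h 52 min
Total: 6 h 29 min + 9 h 16 min + 10 h 52 min = 26 h 37 min.

26 h 37 min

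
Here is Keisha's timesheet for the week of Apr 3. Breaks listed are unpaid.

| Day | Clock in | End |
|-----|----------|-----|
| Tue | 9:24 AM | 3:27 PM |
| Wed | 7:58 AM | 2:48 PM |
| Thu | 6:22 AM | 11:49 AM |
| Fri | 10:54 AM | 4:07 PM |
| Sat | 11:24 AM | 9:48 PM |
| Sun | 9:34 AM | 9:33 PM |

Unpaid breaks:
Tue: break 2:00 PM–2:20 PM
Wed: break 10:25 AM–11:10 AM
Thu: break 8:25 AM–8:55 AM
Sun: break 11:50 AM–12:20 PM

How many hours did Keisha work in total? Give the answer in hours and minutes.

43 h 51 min

Tue: 9:24 AM–3:27 PM = 6 h 3 min; less 20 min break → 5 h 43 min
Wed: 7:58 AM–2:48 PM = 6 h 50 min; less 45 min break → 6 h 5 min
Thu: 6:22 AM–11:49 AM = 5 h 27 min; less 30 min break → 4 h 57 min
Fri: 10:54 AM–4:07 PM = 5 h 13 min
Sat: 11:24 AM–9:48 PM = 10 h 24 min
Sun: 9:34 AM–9:33 PM = 11 h 59 min; less 30 min break → 11 h 29 min
Total: 5 h 43 min + 6 h 5 min + 4 h 57 min + 5 h 13 min + 10 h 24 min + 11 h 29 min = 43 h 51 min.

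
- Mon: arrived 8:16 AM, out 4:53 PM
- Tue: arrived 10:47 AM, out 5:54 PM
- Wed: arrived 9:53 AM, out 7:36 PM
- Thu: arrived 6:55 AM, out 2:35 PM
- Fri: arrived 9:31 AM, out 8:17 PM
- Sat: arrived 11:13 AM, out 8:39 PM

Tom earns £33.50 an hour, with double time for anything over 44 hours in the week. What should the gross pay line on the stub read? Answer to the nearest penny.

Mon: 8:16 AM–4:53 PM = 8 h 37 min
Tue: 10:47 AM–5:54 PM = 7 h 7 min
Wed: 9:53 AM–7:36 PM = 9 h 43 min
Thu: 6:55 AM–2:35 PM = 7 h 40 min
Fri: 9:31 AM–8:17 PM = 10 h 46 min
Sat: 11:13 AM–8:39 PM = 9 h 26 min
Total worked: 53 h 19 min = 3199 min.
Regular 44 h 0 min = 2640 min at £33.50/h; overtime 9 h 19 min = 559 min at £67.00/h.
Pay = (2640 × £33.50 + 559 × £67.00) ÷ 60 = £2098.22.

£2098.22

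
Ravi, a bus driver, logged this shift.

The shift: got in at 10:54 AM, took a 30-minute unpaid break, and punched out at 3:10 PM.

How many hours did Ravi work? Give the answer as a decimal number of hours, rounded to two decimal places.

3.77 hours

The shift: 10:54 AM–3:10 PM = 4 h 16 min; less 30 min break → 3 h 46 min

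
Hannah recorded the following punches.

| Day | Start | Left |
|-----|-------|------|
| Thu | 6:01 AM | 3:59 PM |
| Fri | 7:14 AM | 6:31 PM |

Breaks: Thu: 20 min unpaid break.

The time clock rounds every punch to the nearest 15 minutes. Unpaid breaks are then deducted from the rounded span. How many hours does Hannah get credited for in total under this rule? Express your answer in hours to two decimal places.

20.92 hours

Thu: in 6:01 AM→6:00 AM, out 3:59 PM→4:00 PM; 10 h 0 min − 20 min = 9 h 40 min
Fri: in 7:14 AM→7:15 AM, out 6:31 PM→6:30 PM; 11 h 15 min
Total credited: 20 h 55 min.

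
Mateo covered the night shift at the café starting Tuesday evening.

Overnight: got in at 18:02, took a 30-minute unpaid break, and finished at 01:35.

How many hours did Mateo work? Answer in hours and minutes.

Overnight: 18:02 → midnight = 5 h 58 min; midnight → 01:35 = 1 h 35 min; span 7 h 33 min; less 30 min break → 7 h 3 min

7 h 3 min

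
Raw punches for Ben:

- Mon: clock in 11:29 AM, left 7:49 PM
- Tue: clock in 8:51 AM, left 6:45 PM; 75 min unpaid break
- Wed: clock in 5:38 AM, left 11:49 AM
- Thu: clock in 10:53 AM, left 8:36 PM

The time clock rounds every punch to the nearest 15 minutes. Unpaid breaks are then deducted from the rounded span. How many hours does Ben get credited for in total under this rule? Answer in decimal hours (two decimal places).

Mon: in 11:29 AM→11:30 AM, out 7:49 PM→7:45 PM; 8 h 15 min
Tue: in 8:51 AM→8:45 AM, out 6:45 PM→6:45 PM; 10 h 0 min − 75 min = 8 h 45 min
Wed: in 5:38 AM→5:45 AM, out 11:49 AM→11:45 AM; 6 h 0 min
Thu: in 10:53 AM→11:00 AM, out 8:36 PM→8:30 PM; 9 h 30 min
Total credited: 32 h 30 min.

32.50 hours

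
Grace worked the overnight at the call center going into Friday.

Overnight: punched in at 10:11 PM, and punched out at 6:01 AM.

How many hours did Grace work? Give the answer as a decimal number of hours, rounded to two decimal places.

Overnight: 10:11 PM → midnight = 1 h 49 min; midnight → 6:01 AM = 6 h 1 min; span 7 h 50 min

7.83 hours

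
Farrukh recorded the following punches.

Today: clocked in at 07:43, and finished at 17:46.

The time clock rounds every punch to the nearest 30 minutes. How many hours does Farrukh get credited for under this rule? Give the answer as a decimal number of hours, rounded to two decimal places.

Today: in 07:43→07:30, out 17:46→18:00; 10 h 30 min

10.50 hours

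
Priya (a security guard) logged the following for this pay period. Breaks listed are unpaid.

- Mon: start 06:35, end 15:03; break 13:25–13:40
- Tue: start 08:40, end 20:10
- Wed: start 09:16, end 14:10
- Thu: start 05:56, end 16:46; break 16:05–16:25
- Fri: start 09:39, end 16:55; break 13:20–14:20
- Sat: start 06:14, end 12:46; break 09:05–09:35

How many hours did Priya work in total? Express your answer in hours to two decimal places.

47.42 hours

Mon: 06:35–15:03 = 8 h 28 min; less 15 min break → 8 h 13 min
Tue: 08:40–20:10 = 11 h 30 min
Wed: 09:16–14:10 = 4 h 54 min
Thu: 05:56–16:46 = 10 h 50 min; less 20 min break → 10 h 30 min
Fri: 09:39–16:55 = 7 h 16 min; less 60 min break → 6 h 16 min
Sat: 06:14–12:46 = 6 h 32 min; less 30 min break → 6 h 2 min
Total: 8 h 13 min + 11 h 30 min + 4 h 54 min + 10 h 30 min + 6 h 16 min + 6 h 2 min = 47 h 25 min.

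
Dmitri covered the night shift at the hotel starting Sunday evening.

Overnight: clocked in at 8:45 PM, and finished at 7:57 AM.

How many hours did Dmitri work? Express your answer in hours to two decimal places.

Overnight: 8:45 PM → midnight = 3 h 15 min; midnight → 7:57 AM = 7 h 57 min; span 11 h 12 min

11.20 hours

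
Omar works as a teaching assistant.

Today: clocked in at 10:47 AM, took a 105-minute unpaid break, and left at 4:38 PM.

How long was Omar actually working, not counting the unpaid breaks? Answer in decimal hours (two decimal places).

Today: 10:47 AM–4:38 PM = 5 h 51 min; less 105 min break → 4 h 6 min

4.10 hours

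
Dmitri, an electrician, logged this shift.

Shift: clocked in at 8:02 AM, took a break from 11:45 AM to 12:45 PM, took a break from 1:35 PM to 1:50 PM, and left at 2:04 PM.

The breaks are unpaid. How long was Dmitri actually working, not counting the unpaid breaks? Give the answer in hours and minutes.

4 h 47 min

Shift: 8:02 AM–2:04 PM = 6 h 2 min; less 75 min break → 4 h 47 min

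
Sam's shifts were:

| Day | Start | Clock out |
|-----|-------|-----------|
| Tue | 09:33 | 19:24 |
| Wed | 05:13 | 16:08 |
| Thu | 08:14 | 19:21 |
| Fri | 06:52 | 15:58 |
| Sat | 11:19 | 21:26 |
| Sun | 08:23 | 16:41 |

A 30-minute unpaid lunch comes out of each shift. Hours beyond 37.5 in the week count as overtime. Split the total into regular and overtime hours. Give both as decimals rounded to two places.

Tue: 09:33–19:24 = 9 h 51 min; less 30 min break → 9 h 21 min
Wed: 05:13–16:08 = 10 h 55 min; less 30 min break → 10 h 25 min
Thu: 08:14–19:21 = 11 h 7 min; less 30 min break → 10 h 37 min
Fri: 06:52–15:58 = 9 h 6 min; less 30 min break → 8 h 36 min
Sat: 11:19–21:26 = 10 h 7 min; less 30 min break → 9 h 37 min
Sun: 08:23–16:41 = 8 h 18 min; less 30 min break → 7 h 48 min
Total worked: 56 h 24 min = 56.40 h.
Threshold 37.5 h → overtime 18 h 54 min, regular 37 h 30 min.

Regular 37.50 hours, overtime 18.90 hours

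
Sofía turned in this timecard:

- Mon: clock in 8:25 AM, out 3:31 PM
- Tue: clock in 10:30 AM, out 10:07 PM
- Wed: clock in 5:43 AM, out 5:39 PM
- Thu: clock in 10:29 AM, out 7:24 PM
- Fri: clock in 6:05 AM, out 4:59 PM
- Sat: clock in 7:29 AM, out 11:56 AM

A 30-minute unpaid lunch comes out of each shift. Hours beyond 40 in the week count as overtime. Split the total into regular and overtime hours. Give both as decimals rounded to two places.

Regular 40.00 hours, overtime 11.92 hours

Mon: 8:25 AM–3:31 PM = 7 h 6 min; less 30 min break → 6 h 36 min
Tue: 10:30 AM–10:07 PM = 11 h 37 min; less 30 min break → 11 h 7 min
Wed: 5:43 AM–5:39 PM = 11 h 56 min; less 30 min break → 11 h 26 min
Thu: 10:29 AM–7:24 PM = 8 h 55 min; less 30 min break → 8 h 25 min
Fri: 6:05 AM–4:59 PM = 10 h 54 min; less 30 min break → 10 h 24 min
Sat: 7:29 AM–11:56 AM = 4 h 27 min; less 30 min break → 3 h 57 min
Total worked: 51 h 55 min = 51.92 h.
Threshold 40 h → overtime 11 h 55 min, regular 40 h 0 min.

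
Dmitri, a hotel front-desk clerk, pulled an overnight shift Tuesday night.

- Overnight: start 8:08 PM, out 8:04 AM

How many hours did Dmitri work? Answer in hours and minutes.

Overnight: 8:08 PM → midnight = 3 h 52 min; midnight → 8:04 AM = 8 h 4 min; span 11 h 56 min

11 h 56 min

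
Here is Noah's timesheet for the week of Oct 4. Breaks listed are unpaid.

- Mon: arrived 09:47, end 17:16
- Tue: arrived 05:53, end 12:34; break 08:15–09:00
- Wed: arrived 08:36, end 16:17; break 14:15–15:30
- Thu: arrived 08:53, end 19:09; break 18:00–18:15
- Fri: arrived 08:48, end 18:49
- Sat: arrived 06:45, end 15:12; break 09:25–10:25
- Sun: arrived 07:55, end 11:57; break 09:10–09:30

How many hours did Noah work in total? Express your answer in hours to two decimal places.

51.03 hours

Mon: 09:47–17:16 = 7 h 29 min
Tue: 05:53–12:34 = 6 h 41 min; less 45 min break → 5 h 56 min
Wed: 08:36–16:17 = 7 h 41 min; less 75 min break → 6 h 26 min
Thu: 08:53–19:09 = 10 h 16 min; less 15 min break → 10 h 1 min
Fri: 08:48–18:49 = 10 h 1 min
Sat: 06:45–15:12 = 8 h 27 min; less 60 min break → 7 h 27 min
Sun: 07:55–11:57 = 4 h 2 min; less 20 min break → 3 h 42 min
Total: 7 h 29 min + 5 h 56 min + 6 h 26 min + 10 h 1 min + 10 h 1 min + 7 h 27 min + 3 h 42 min = 51 h 2 min.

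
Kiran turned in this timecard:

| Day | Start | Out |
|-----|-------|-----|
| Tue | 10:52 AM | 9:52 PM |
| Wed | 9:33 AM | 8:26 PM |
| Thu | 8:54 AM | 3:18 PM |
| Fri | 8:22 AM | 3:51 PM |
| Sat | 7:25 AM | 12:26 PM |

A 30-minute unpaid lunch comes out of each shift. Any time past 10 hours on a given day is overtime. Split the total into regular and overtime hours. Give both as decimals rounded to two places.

Tue: 10:52 AM–9:52 PM = 11 h 0 min; less 30 min break → 10 h 30 min
Wed: 9:33 AM–8:26 PM = 10 h 53 min; less 30 min break → 10 h 23 min
Thu: 8:54 AM–3:18 PM = 6 h 24 min; less 30 min break → 5 h 54 min
Fri: 8:22 AM–3:51 PM = 7 h 29 min; less 30 min break → 6 h 59 min
Sat: 7:25 AM–12:26 PM = 5 h 1 min; less 30 min break → 4 h 31 min
Tue reg 10 h 0 min / OT 0 h 30 min; Wed reg 10 h 0 min / OT 0 h 23 min; Thu reg 5 h 54 min / OT 0 h 0 min; Fri reg 6 h 59 min / OT 0 h 0 min; Sat reg 4 h 31 min / OT 0 h 0 min.
Totals: regular 37 h 24 min, overtime 0 h 53 min.

Regular 37.40 hours, overtime 0.88 hours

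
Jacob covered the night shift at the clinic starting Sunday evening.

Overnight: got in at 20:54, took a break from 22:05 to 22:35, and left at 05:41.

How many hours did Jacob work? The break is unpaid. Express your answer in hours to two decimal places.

Overnight: 20:54 → midnight = 3 h 6 min; midnight → 05:41 = 5 h 41 min; span 8 h 47 min; less 30 min break → 8 h 17 min

8.28 hours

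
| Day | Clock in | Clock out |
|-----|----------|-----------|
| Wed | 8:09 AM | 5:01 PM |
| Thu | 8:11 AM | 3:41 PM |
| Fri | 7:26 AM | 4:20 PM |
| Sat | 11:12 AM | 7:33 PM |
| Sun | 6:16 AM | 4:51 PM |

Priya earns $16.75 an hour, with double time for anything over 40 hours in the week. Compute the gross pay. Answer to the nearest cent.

$810.70

Wed: 8:09 AM–5:01 PM = 8 h 52 min
Thu: 8:11 AM–3:41 PM = 7 h 30 min
Fri: 7:26 AM–4:20 PM = 8 h 54 min
Sat: 11:12 AM–7:33 PM = 8 h 21 min
Sun: 6:16 AM–4:51 PM = 10 h 35 min
Total worked: 44 h 12 min = 2652 min.
Regular 40 h 0 min = 2400 min at $16.75/h; overtime 4 h 12 min = 252 min at $33.50/h.
Pay = (2400 × $16.75 + 252 × $33.50) ÷ 60 = $810.70.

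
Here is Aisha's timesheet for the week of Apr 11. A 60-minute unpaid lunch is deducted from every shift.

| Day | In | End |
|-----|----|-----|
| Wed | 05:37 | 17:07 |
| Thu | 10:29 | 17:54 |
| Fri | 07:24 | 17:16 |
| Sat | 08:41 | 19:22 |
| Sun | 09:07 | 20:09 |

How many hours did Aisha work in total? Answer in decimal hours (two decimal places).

45.50 hours

Wed: 05:37–17:07 = 11 h 30 min; less 60 min break → 10 h 30 min
Thu: 10:29–17:54 = 7 h 25 min; less 60 min break → 6 h 25 min
Fri: 07:24–17:16 = 9 h 52 min; less 60 min break → 8 h 52 min
Sat: 08:41–19:22 = 10 h 41 min; less 60 min break → 9 h 41 min
Sun: 09:07–20:09 = 11 h 2 min; less 60 min break → 10 h 2 min
Total: 10 h 30 min + 6 h 25 min + 8 h 52 min + 9 h 41 min + 10 h 2 min = 45 h 30 min.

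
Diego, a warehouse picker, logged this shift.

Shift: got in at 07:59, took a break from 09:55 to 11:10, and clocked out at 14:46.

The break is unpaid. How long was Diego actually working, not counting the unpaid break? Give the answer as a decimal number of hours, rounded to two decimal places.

Shift: 07:59–14:46 = 6 h 47 min; less 75 min break → 5 h 32 min

5.53 hours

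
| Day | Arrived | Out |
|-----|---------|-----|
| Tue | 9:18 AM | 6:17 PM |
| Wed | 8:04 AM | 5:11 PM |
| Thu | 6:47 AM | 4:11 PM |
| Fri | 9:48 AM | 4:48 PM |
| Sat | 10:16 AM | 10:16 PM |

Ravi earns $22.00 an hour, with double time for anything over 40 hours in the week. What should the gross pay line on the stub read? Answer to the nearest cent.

Tue: 9:18 AM–6:17 PM = 8 h 59 min
Wed: 8:04 AM–5:11 PM = 9 h 7 min
Thu: 6:47 AM–4:11 PM = 9 h 24 min
Fri: 9:48 AM–4:48 PM = 7 h 0 min
Sat: 10:16 AM–10:16 PM = 12 h 0 min
Total worked: 46 h 30 min = 2790 min.
Regular 40 h 0 min = 2400 min at $22.00/h; overtime 6 h 30 min = 390 min at $44.00/h.
Pay = (2400 × $22.00 + 390 × $44.00) ÷ 60 = $1166.00.

$1166.00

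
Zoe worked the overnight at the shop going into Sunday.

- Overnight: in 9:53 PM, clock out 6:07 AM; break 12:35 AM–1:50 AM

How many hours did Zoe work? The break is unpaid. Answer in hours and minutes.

6 h 59 min

Overnight: 9:53 PM → midnight = 2 h 7 min; midnight → 6:07 AM = 6 h 7 min; span 8 h 14 min; less 75 min break → 6 h 59 min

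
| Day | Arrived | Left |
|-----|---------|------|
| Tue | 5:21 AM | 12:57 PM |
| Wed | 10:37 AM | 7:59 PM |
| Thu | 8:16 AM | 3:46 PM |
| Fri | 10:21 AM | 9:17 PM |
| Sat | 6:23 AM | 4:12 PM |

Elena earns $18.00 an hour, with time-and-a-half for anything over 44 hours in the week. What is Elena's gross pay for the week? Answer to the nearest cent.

$824.85

Tue: 5:21 AM–12:57 PM = 7 h 36 min
Wed: 10:37 AM–7:59 PM = 9 h 22 min
Thu: 8:16 AM–3:46 PM = 7 h 30 min
Fri: 10:21 AM–9:17 PM = 10 h 56 min
Sat: 6:23 AM–4:12 PM = 9 h 49 min
Total worked: 45 h 13 min = 2713 min.
Regular 44 h 0 min = 2640 min at $18.00/h; overtime 1 h 13 min = 73 min at $27.00/h.
Pay = (2640 × $18.00 + 73 × $27.00) ÷ 60 = $824.85.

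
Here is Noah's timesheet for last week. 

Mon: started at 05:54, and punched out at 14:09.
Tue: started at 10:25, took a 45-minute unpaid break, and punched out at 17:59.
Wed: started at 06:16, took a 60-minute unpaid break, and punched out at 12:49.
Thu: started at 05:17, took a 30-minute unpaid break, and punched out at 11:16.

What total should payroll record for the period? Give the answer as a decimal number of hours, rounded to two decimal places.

26.10 hours

Mon: 05:54–14:09 = 8 h 15 min
Tue: 10:25–17:59 = 7 h 34 min; less 45 min break → 6 h 49 min
Wed: 06:16–12:49 = 6 h 33 min; less 60 min break → 5 h 33 min
Thu: 05:17–11:16 = 5 h 59 min; less 30 min break → 5 h 29 min
Total: 8 h 15 min + 6 h 49 min + 5 h 33 min + 5 h 29 min = 26 h 6 min.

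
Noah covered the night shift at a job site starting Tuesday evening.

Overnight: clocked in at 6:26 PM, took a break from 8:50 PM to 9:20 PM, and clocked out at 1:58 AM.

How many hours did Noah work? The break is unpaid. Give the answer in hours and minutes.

Overnight: 6:26 PM → midnight = 5 h 34 min; midnight → 1:58 AM = 1 h 58 min; span 7 h 32 min; less 30 min break → 7 h 2 min

7 h 2 min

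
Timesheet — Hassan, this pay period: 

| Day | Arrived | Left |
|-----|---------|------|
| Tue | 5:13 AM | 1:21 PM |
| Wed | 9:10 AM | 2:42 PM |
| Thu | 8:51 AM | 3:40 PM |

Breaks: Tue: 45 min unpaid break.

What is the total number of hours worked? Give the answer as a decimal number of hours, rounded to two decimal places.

19.73 hours

Tue: 5:13 AM–1:21 PM = 8 h 8 min; less 45 min break → 7 h 23 min
Wed: 9:10 AM–2:42 PM = 5 h 32 min
Thu: 8:51 AM–3:40 PM = 6 h 49 min
Total: 7 h 23 min + 5 h 32 min + 6 h 49 min = 19 h 44 min.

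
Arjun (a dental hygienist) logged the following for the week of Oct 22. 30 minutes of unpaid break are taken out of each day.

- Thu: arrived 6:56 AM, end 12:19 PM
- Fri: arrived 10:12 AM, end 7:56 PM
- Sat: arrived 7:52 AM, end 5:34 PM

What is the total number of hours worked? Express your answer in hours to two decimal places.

Thu: 6:56 AM–12:19 PM = 5 h 23 min; less 30 min break → 4 h 53 min
Fri: 10:12 AM–7:56 PM = 9 h 44 min; less 30 min break → 9 h 14 min
Sat: 7:52 AM–5:34 PM = 9 h 42 min; less 30 min break → 9 h 12 min
Total: 4 h 53 min + 9 h 14 min + 9 h 12 min = 23 h 19 min.

23.32 hours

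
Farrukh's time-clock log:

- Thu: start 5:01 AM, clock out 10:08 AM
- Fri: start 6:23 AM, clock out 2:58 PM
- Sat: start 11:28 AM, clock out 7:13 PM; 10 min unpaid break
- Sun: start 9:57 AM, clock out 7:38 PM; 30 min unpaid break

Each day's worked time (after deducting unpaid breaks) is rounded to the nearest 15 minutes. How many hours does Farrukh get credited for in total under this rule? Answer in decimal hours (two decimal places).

Thu: 5:01 AM–10:08 AM = 5 h 7 min → rounds to 5 h 0 min
Fri: 6:23 AM–2:58 PM = 8 h 35 min → rounds to 8 h 30 min
Sat: 11:28 AM–7:13 PM = 7 h 45 min − 10 min = 7 h 35 min → rounds to 7 h 30 min
Sun: 9:57 AM–7:38 PM = 9 h 41 min − 30 min = 9 h 11 min → rounds to 9 h 15 min
Total credited: 30 h 15 min.

30.25 hours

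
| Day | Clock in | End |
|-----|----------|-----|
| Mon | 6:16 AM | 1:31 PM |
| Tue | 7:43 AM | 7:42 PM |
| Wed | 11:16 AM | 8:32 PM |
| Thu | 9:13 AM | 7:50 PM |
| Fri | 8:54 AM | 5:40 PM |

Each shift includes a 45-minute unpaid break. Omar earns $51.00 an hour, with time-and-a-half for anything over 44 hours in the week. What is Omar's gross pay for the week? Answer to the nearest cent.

$2254.20

Mon: 6:16 AM–1:31 PM = 7 h 15 min; less 45 min break → 6 h 30 min
Tue: 7:43 AM–7:42 PM = 11 h 59 min; less 45 min break → 11 h 14 min
Wed: 11:16 AM–8:32 PM = 9 h 16 min; less 45 min break → 8 h 31 min
Thu: 9:13 AM–7:50 PM = 10 h 37 min; less 45 min break → 9 h 52 min
Fri: 8:54 AM–5:40 PM = 8 h 46 min; less 45 min break → 8 h 1 min
Total worked: 44 h 8 min = 2648 min.
Regular 44 h 0 min = 2640 min at $51.00/h; overtime 0 h 8 min = 8 min at $76.50/h.
Pay = (2640 × $51.00 + 8 × $76.50) ÷ 60 = $2254.20.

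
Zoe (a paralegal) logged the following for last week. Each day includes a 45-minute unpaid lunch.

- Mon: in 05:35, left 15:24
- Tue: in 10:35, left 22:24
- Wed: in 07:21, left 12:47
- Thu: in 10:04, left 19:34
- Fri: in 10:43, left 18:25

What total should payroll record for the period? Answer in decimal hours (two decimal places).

Mon: 05:35–15:24 = 9 h 49 min; less 45 min break → 9 h 4 min
Tue: 10:35–22:24 = 11 h 49 min; less 45 min break → 11 h 4 min
Wed: 07:21–12:47 = 5 h 26 min; less 45 min break → 4 h 41 min
Thu: 10:04–19:34 = 9 h 30 min; less 45 min break → 8 h 45 min
Fri: 10:43–18:25 = 7 h 42 min; less 45 min break → 6 h 57 min
Total: 9 h 4 min + 11 h 4 min + 4 h 41 min + 8 h 45 min + 6 h 57 min = 40 h 31 min.

40.52 hours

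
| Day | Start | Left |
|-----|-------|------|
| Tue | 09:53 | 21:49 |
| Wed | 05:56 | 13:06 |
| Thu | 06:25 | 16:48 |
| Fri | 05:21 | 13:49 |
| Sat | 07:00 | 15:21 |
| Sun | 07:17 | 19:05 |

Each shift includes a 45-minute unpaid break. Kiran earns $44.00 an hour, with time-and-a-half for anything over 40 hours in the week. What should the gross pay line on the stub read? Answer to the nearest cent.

Tue: 09:53–21:49 = 11 h 56 min; less 45 min break → 11 h 11 min
Wed: 05:56–13:06 = 7 h 10 min; less 45 min break → 6 h 25 min
Thu: 06:25–16:48 = 10 h 23 min; less 45 min break → 9 h 38 min
Fri: 05:21–13:49 = 8 h 28 min; less 45 min break → 7 h 43 min
Sat: 07:00–15:21 = 8 h 21 min; less 45 min break → 7 h 36 min
Sun: 07:17–19:05 = 11 h 48 min; less 45 min break → 11 h 3 min
Total worked: 53 h 36 min = 3216 min.
Regular 40 h 0 min = 2400 min at $44.00/h; overtime 13 h 36 min = 816 min at $66.00/h.
Pay = (2400 × $44.00 + 816 × $66.00) ÷ 60 = $2657.60.

$2657.60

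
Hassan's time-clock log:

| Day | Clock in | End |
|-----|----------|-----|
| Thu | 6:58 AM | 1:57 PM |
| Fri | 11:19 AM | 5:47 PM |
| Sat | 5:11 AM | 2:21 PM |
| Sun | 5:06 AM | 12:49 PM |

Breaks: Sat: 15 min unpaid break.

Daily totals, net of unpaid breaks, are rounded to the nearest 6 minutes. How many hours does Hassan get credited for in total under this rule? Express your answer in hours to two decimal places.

30.10 hours

Thu: 6:58 AM–1:57 PM = 6 h 59 min → rounds to 7 h 0 min
Fri: 11:19 AM–5:47 PM = 6 h 28 min → rounds to 6 h 30 min
Sat: 5:11 AM–2:21 PM = 9 h 10 min − 15 min = 8 h 55 min → rounds to 8 h 54 min
Sun: 5:06 AM–12:49 PM = 7 h 43 min → rounds to 7 h 42 min
Total credited: 30 h 6 min.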